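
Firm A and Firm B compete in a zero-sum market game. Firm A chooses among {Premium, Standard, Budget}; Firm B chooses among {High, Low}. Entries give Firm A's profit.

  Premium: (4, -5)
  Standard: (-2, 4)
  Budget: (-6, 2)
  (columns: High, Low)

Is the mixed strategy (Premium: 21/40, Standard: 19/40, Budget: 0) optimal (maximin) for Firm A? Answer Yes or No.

No

Against High this mix gives (21/40)·4 + (19/40)·(-2) = 23/20.
Against Low this mix gives (21/40)·(-5) + (19/40)·4 = -29/40.
Firm B will play Low, holding Firm A to -29/40. Shifting weight toward the row that does better against Low would raise this floor (the equalizing mix achieves 2/5 against both Low and High), so the proposed strategy is not optimal.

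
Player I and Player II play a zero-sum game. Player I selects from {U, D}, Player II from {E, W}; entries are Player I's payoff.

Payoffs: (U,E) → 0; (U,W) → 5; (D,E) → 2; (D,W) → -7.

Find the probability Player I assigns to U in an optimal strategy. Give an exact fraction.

9/14

Row minima: U → 0, D → -7; maximin = 0.
Column maxima: E → 2, W → 5; minimax = 2.
0 ≠ 2, so there is no saddle point; optimal play is mixed.
Let Player I play U with probability p. Expected payoff against E: 0p + 2(1−p) = −2p + 2; against W: 5p + (-7)(1−p) = 12p − 7.
Setting these equal: −2p + 2 = 12p − 7 ⇒ −14p = -9 ⇒ p = 9/14, and the value is (-2)·(9/14) + 2 = 5/7.
For Player II: with q = P(E), equating U's and D's payoffs gives −5q + 5 = 9q − 7 ⇒ q = 6/7.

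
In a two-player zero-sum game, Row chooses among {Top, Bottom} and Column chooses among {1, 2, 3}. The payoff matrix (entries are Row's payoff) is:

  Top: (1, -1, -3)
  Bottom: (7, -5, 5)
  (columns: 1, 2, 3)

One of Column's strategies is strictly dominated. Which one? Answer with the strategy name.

2 holds Row's payoff strictly below 1 in every row: -1 < 1, -5 < 7.
So 1 is strictly dominated for Column.

1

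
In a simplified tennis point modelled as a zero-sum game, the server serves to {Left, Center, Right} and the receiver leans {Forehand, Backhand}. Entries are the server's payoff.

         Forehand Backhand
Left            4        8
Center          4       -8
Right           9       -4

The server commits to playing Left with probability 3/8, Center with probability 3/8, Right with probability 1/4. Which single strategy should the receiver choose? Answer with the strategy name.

If the receiver plays Forehand, the server's expected payoff is (3/8)·4 + (3/8)·4 + (1/4)·9 = 21/4.
If the receiver plays Backhand, the server's expected payoff is (3/8)·8 + (3/8)·(-8) + (1/4)·(-4) = -1.
The receiver minimizes the server's payoff; the smallest is -1, so the best response is Backhand.

Backhand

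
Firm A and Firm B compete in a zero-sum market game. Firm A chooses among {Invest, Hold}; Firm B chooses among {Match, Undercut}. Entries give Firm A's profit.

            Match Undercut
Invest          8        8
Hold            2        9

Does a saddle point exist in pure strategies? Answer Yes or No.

Row minima: Invest → 8, Hold → 2; maximin = 8.
Column maxima: Match → 8, Undercut → 9; minimax = 8.
maximin = minimax = 8, so a saddle point exists.

Yes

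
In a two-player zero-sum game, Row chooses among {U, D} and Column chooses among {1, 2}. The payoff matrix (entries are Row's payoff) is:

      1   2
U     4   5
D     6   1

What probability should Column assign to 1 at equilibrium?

2/3

Row minima: U → 4, D → 1; maximin = 4.
Column maxima: 1 → 6, 2 → 5; minimax = 5.
4 ≠ 5, so there is no saddle point; optimal play is mixed.
Let Row play U with probability p. Expected payoff against 1: 4p + 6(1−p) = −2p + 6; against 2: 5p + 1(1−p) = 4p + 1.
Setting these equal: −2p + 6 = 4p + 1 ⇒ −6p = -5 ⇒ p = 5/6, and the value is (-2)·(5/6) + 6 = 13/3.
For Column: with q = P(1), equating U's and D's payoffs gives −q + 5 = 5q + 1 ⇒ q = 2/3.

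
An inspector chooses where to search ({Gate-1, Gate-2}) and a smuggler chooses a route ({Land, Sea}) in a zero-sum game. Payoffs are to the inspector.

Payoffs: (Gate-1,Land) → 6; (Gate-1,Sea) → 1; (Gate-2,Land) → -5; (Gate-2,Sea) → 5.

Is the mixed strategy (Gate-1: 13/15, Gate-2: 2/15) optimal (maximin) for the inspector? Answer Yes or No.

No

Against Land this mix gives (13/15)·6 + (2/15)·(-5) = 68/15.
Against Sea this mix gives (13/15)·1 + (2/15)·5 = 23/15.
The smuggler will play Sea, holding the inspector to 23/15. Shifting weight toward the row that does better against Sea would raise this floor (the equalizing mix achieves 7/3 against both Sea and Land), so the proposed strategy is not optimal.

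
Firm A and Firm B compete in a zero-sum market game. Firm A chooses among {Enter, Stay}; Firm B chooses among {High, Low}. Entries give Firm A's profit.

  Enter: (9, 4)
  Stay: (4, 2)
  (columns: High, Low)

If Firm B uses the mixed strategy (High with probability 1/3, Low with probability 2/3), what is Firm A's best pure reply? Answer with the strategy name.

Expected payoff of Enter: (1/3)·9 + (2/3)·4 = 17/3.
Expected payoff of Stay: (1/3)·4 + (2/3)·2 = 8/3.
The largest is 17/3, so Firm A's best response is Enter.

Enter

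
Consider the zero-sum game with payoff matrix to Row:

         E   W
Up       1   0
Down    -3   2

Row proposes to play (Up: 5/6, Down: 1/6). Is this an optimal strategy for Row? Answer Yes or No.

Yes

Against E this mix gives (5/6)·1 + (1/6)·(-3) = 1/3.
Against W this mix gives (5/6)·0 + (1/6)·2 = 1/3.
All of Column's active replies (E, W) yield 1/3, and no column does worse for Row. The mix makes Column indifferent and guarantees 1/3, so it is optimal.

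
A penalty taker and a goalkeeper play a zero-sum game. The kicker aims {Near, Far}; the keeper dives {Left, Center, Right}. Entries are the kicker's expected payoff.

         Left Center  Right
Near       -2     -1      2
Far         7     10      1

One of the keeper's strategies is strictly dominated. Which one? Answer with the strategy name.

Left holds the kicker's payoff strictly below Center in every row: -2 < -1, 7 < 10.
So Center is strictly dominated for the keeper.

Center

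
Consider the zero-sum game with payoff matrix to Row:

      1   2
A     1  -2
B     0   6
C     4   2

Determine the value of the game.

Row minima: A → -2, B → 0, C → 2; maximin = 2.
Column maxima: 1 → 4, 2 → 6; minimax = 4.
2 ≠ 4, so there is no saddle point; optimal play is mixed.
A is strictly dominated by C, so Row never plays it.
On the remaining 2×2 (B, C vs 1, 2):
Let Row play B with probability p. Expected payoff against 1: 0p + 4(1−p) = −4p + 4; against 2: 6p + 2(1−p) = 4p + 2.
Setting these equal: −4p + 4 = 4p + 2 ⇒ −8p = -2 ⇒ p = 1/4, and the value is (-4)·(1/4) + 4 = 3.
For Column: with q = P(1), equating B's and C's payoffs gives −6q + 6 = 2q + 2 ⇒ q = 1/2.

3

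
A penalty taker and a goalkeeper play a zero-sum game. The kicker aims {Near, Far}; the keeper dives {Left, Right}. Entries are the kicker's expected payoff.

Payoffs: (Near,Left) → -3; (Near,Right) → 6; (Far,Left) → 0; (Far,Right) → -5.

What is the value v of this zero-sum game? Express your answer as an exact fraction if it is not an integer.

Row minima: Near → -3, Far → -5; maximin = -3.
Column maxima: Left → 0, Right → 6; minimax = 0.
-3 ≠ 0, so there is no saddle point; optimal play is mixed.
Let the kicker play Near with probability p. Expected payoff against Left: (-3)p + 0(1−p) = −3p; against Right: 6p + (-5)(1−p) = 11p − 5.
Setting these equal: −3p = 11p − 5 ⇒ −14p = -5 ⇒ p = 5/14, and the value is (-3)·(5/14) = -15/14.
For the keeper: with q = P(Left), equating Near's and Far's payoffs gives −9q + 6 = 5q − 5 ⇒ q = 11/14.

-15/14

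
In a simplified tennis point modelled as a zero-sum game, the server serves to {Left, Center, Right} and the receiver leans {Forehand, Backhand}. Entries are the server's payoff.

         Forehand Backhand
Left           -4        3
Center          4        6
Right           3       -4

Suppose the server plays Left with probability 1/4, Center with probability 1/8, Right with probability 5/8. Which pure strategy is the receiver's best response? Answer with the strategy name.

If the receiver plays Forehand, the server's expected payoff is (1/4)·(-4) + (1/8)·4 + (5/8)·3 = 11/8.
If the receiver plays Backhand, the server's expected payoff is (1/4)·3 + (1/8)·6 + (5/8)·(-4) = -1.
The receiver minimizes the server's payoff; the smallest is -1, so the best response is Backhand.

Backhand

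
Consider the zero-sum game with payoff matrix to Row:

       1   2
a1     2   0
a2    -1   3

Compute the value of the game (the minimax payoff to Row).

1

Row minima: a1 → 0, a2 → -1; maximin = 0.
Column maxima: 1 → 2, 2 → 3; minimax = 2.
0 ≠ 2, so there is no saddle point; optimal play is mixed.
Let Row play a1 with probability p. Expected payoff against 1: 2p + (-1)(1−p) = 3p − 1; against 2: 0p + 3(1−p) = −3p + 3.
Setting these equal: 3p − 1 = −3p + 3 ⇒ 6p = 4 ⇒ p = 2/3, and the value is (3)·(2/3) − 1 = 1.
For Column: with q = P(1), equating a1's and a2's payoffs gives 2q = −4q + 3 ⇒ q = 1/2.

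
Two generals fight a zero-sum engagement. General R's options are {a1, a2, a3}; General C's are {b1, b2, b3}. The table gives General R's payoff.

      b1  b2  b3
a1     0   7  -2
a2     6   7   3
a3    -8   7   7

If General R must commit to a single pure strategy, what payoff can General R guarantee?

Row minima: a1 → -2, a2 → 3, a3 → -8.
The best of these is 3.

3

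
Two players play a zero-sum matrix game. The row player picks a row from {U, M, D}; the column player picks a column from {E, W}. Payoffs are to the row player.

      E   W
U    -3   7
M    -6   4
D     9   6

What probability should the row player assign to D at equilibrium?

Row minima: U → -3, M → -6, D → 6; maximin = 6.
Column maxima: E → 9, W → 7; minimax = 7.
6 ≠ 7, so there is no saddle point; optimal play is mixed.
M is strictly dominated by U, so the row player never plays it.
On the remaining 2×2 (U, D vs E, W):
Let the row player play U with probability p. Expected payoff against E: (-3)p + 9(1−p) = −12p + 9; against W: 7p + 6(1−p) = p + 6.
Setting these equal: −12p + 9 = p + 6 ⇒ −13p = -3 ⇒ p = 3/13, and the value is (-12)·(3/13) + 9 = 81/13.
For the column player: with q = P(E), equating U's and D's payoffs gives −10q + 7 = 3q + 6 ⇒ q = 1/13.

10/13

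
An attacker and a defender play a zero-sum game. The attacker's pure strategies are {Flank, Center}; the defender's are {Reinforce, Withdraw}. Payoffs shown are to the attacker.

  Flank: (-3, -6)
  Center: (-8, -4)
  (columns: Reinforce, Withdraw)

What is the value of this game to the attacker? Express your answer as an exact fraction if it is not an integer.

-36/7

Row minima: Flank → -6, Center → -8; maximin = -6.
Column maxima: Reinforce → -3, Withdraw → -4; minimax = -4.
-6 ≠ -4, so there is no saddle point; optimal play is mixed.
Let the attacker play Flank with probability p. Expected payoff against Reinforce: (-3)p + (-8)(1−p) = 5p − 8; against Withdraw: (-6)p + (-4)(1−p) = −2p − 4.
Setting these equal: 5p − 8 = −2p − 4 ⇒ 7p = 4 ⇒ p = 4/7, and the value is (5)·(4/7) − 8 = -36/7.
For the defender: with q = P(Reinforce), equating Flank's and Center's payoffs gives 3q − 6 = −4q − 4 ⇒ q = 2/7.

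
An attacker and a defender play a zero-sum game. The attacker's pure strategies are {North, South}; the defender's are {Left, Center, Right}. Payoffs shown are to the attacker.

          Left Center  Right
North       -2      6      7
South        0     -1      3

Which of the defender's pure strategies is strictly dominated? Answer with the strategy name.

Right

Left holds the attacker's payoff strictly below Right in every row: -2 < 7, 0 < 3.
So Right is strictly dominated for the defender.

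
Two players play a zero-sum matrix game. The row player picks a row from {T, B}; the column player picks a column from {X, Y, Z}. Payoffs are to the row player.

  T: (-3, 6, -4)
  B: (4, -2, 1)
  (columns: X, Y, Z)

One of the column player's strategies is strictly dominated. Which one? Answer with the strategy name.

X

Z holds the row player's payoff strictly below X in every row: -4 < -3, 1 < 4.
So X is strictly dominated for the column player.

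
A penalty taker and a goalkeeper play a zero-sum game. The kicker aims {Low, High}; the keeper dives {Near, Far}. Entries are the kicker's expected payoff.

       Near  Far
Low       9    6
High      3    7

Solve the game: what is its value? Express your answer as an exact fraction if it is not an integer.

45/7

Row minima: Low → 6, High → 3; maximin = 6.
Column maxima: Near → 9, Far → 7; minimax = 7.
6 ≠ 7, so there is no saddle point; optimal play is mixed.
Let the kicker play Low with probability p. Expected payoff against Near: 9p + 3(1−p) = 6p + 3; against Far: 6p + 7(1−p) = −p + 7.
Setting these equal: 6p + 3 = −p + 7 ⇒ 7p = 4 ⇒ p = 4/7, and the value is (6)·(4/7) + 3 = 45/7.
For the keeper: with q = P(Near), equating Low's and High's payoffs gives 3q + 6 = −4q + 7 ⇒ q = 1/7.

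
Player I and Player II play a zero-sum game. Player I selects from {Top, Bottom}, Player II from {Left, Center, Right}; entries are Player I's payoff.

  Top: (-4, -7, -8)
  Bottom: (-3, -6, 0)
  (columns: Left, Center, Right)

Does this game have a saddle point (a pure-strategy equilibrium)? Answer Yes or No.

Row minima: Top → -8, Bottom → -6; maximin = -6.
Column maxima: Left → -3, Center → -6, Right → 0; minimax = -6.
maximin = minimax = -6, so a saddle point exists.

Yes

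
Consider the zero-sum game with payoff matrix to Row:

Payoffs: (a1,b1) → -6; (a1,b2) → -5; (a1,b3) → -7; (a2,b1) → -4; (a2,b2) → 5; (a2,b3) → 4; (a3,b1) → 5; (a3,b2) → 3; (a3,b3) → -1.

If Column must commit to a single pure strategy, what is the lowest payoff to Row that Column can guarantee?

Column maxima: b1 → 5, b2 → 5, b3 → 4.
The smallest of these is 4.

4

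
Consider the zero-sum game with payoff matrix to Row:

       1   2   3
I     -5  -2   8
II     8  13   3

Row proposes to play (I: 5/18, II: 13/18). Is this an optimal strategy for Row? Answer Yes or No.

Against 1 this mix gives (5/18)·(-5) + (13/18)·8 = 79/18.
Against 2 this mix gives (5/18)·(-2) + (13/18)·13 = 53/6.
Against 3 this mix gives (5/18)·8 + (13/18)·3 = 79/18.
All of Column's active replies (1, 3) yield 79/18, and no column does worse for Row. The mix makes Column indifferent and guarantees 79/18, so it is optimal.

Yes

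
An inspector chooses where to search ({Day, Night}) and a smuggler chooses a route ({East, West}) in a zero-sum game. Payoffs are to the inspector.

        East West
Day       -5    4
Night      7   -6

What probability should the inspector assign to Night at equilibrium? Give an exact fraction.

Row minima: Day → -5, Night → -6; maximin = -5.
Column maxima: East → 7, West → 4; minimax = 4.
-5 ≠ 4, so there is no saddle point; optimal play is mixed.
Let the inspector play Day with probability p. Expected payoff against East: (-5)p + 7(1−p) = −12p + 7; against West: 4p + (-6)(1−p) = 10p − 6.
Setting these equal: −12p + 7 = 10p − 6 ⇒ −22p = -13 ⇒ p = 13/22, and the value is (-12)·(13/22) + 7 = -1/11.
For the smuggler: with q = P(East), equating Day's and Night's payoffs gives −9q + 4 = 13q − 6 ⇒ q = 5/11.

9/22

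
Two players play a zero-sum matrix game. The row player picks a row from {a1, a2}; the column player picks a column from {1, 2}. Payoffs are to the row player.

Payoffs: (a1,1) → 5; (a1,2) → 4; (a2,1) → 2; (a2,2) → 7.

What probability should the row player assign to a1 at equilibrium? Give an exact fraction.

Row minima: a1 → 4, a2 → 2; maximin = 4.
Column maxima: 1 → 5, 2 → 7; minimax = 5.
4 ≠ 5, so there is no saddle point; optimal play is mixed.
Let the row player play a1 with probability p. Expected payoff against 1: 5p + 2(1−p) = 3p + 2; against 2: 4p + 7(1−p) = −3p + 7.
Setting these equal: 3p + 2 = −3p + 7 ⇒ 6p = 5 ⇒ p = 5/6, and the value is (3)·(5/6) + 2 = 9/2.
For the column player: with q = P(1), equating a1's and a2's payoffs gives q + 4 = −5q + 7 ⇒ q = 1/2.

5/6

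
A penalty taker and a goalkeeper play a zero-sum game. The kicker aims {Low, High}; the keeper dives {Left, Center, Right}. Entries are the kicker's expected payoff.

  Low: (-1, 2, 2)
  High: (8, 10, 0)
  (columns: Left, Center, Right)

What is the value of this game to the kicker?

Row minima: Low → -1, High → 0; maximin = 0.
Column maxima: Left → 8, Center → 10, Right → 2; minimax = 2.
0 ≠ 2, so there is no saddle point; optimal play is mixed.
Center is strictly dominated by Left (it gives the kicker strictly more in every row), so the keeper never plays it.
On the remaining 2×2 (Low, High vs Left, Right):
Let the kicker play Low with probability p. Expected payoff against Left: (-1)p + 8(1−p) = −9p + 8; against Right: 2p + 0(1−p) = 2p.
Setting these equal: −9p + 8 = 2p ⇒ −11p = -8 ⇒ p = 8/11, and the value is (-9)·(8/11) + 8 = 16/11.
For the keeper: with q = P(Left), equating Low's and High's payoffs gives −3q + 2 = 8q ⇒ q = 2/11.

16/11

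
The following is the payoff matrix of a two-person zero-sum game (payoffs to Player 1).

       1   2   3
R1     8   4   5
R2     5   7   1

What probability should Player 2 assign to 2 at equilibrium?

4/7

Row minima: R1 → 4, R2 → 1; maximin = 4.
Column maxima: 1 → 8, 2 → 7, 3 → 5; minimax = 5.
4 ≠ 5, so there is no saddle point; optimal play is mixed.
1 is strictly dominated by 3 (it gives Player 1 strictly more in every row), so Player 2 never plays it.
On the remaining 2×2 (R1, R2 vs 2, 3):
Let Player 1 play R1 with probability p. Expected payoff against 2: 4p + 7(1−p) = −3p + 7; against 3: 5p + 1(1−p) = 4p + 1.
Setting these equal: −3p + 7 = 4p + 1 ⇒ −7p = -6 ⇒ p = 6/7, and the value is (-3)·(6/7) + 7 = 31/7.
For Player 2: with q = P(2), equating R1's and R2's payoffs gives −q + 5 = 6q + 1 ⇒ q = 4/7.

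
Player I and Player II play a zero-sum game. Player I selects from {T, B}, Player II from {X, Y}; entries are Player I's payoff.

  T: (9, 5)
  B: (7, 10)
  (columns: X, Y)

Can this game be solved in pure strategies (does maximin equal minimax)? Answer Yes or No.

No

Row minima: T → 5, B → 7; maximin = 7.
Column maxima: X → 9, Y → 10; minimax = 9.
7 ≠ 9, so no pure-strategy equilibrium exists.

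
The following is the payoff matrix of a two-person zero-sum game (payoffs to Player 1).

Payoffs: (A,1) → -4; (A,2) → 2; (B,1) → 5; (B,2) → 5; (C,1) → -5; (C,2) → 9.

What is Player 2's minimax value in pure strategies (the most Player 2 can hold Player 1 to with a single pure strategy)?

Column maxima: 1 → 5, 2 → 9.
The smallest of these is 5.

5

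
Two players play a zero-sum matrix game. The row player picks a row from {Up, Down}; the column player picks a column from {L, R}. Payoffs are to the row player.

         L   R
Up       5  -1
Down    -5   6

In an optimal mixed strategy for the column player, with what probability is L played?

Row minima: Up → -1, Down → -5; maximin = -1.
Column maxima: L → 5, R → 6; minimax = 5.
-1 ≠ 5, so there is no saddle point; optimal play is mixed.
Let the row player play Up with probability p. Expected payoff against L: 5p + (-5)(1−p) = 10p − 5; against R: (-1)p + 6(1−p) = −7p + 6.
Setting these equal: 10p − 5 = −7p + 6 ⇒ 17p = 11 ⇒ p = 11/17, and the value is (10)·(11/17) − 5 = 25/17.
For the column player: with q = P(L), equating Up's and Down's payoffs gives 6q − 1 = −11q + 6 ⇒ q = 7/17.

7/17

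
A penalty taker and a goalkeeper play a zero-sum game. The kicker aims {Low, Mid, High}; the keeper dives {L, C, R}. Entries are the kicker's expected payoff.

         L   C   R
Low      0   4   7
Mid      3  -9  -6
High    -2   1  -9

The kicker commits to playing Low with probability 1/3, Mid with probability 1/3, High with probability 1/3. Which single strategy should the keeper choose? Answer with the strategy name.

If the keeper plays L, the kicker's expected payoff is (1/3)·0 + (1/3)·3 + (1/3)·(-2) = 1/3.
If the keeper plays C, the kicker's expected payoff is (1/3)·4 + (1/3)·(-9) + (1/3)·1 = -4/3.
If the keeper plays R, the kicker's expected payoff is (1/3)·7 + (1/3)·(-6) + (1/3)·(-9) = -8/3.
The keeper minimizes the kicker's payoff; the smallest is -8/3, so the best response is R.

R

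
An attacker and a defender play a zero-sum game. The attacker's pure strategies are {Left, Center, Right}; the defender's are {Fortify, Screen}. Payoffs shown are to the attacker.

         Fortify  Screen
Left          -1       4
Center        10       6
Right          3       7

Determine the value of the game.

13/2

Row minima: Left → -1, Center → 6, Right → 3; maximin = 6.
Column maxima: Fortify → 10, Screen → 7; minimax = 7.
6 ≠ 7, so there is no saddle point; optimal play is mixed.
Left is strictly dominated by Center, so the attacker never plays it.
On the remaining 2×2 (Center, Right vs Fortify, Screen):
Let the attacker play Center with probability p. Expected payoff against Fortify: 10p + 3(1−p) = 7p + 3; against Screen: 6p + 7(1−p) = −p + 7.
Setting these equal: 7p + 3 = −p + 7 ⇒ 8p = 4 ⇒ p = 1/2, and the value is (7)·(1/2) + 3 = 13/2.
For the defender: with q = P(Fortify), equating Center's and Right's payoffs gives 4q + 6 = −4q + 7 ⇒ q = 1/8.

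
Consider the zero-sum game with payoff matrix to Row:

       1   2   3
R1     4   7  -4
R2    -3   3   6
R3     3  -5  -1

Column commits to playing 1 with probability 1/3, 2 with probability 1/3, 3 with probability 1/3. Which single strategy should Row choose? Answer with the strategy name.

Expected payoff of R1: (1/3)·4 + (1/3)·7 + (1/3)·(-4) = 7/3.
Expected payoff of R2: (1/3)·(-3) + (1/3)·3 + (1/3)·6 = 2.
Expected payoff of R3: (1/3)·3 + (1/3)·(-5) + (1/3)·(-1) = -1.
The largest is 7/3, so Row's best response is R1.

R1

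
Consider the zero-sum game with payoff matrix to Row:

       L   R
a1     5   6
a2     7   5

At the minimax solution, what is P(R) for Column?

Row minima: a1 → 5, a2 → 5; maximin = 5.
Column maxima: L → 7, R → 6; minimax = 6.
5 ≠ 6, so there is no saddle point; optimal play is mixed.
Let Row play a1 with probability p. Expected payoff against L: 5p + 7(1−p) = −2p + 7; against R: 6p + 5(1−p) = p + 5.
Setting these equal: −2p + 7 = p + 5 ⇒ −3p = -2 ⇒ p = 2/3, and the value is (-2)·(2/3) + 7 = 17/3.
For Column: with q = P(L), equating a1's and a2's payoffs gives −q + 6 = 2q + 5 ⇒ q = 1/3.

2/3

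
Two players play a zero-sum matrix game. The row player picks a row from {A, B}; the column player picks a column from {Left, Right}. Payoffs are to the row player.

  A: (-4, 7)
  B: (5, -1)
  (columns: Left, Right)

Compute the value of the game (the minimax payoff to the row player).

31/17

Row minima: A → -4, B → -1; maximin = -1.
Column maxima: Left → 5, Right → 7; minimax = 5.
-1 ≠ 5, so there is no saddle point; optimal play is mixed.
Let the row player play A with probability p. Expected payoff against Left: (-4)p + 5(1−p) = −9p + 5; against Right: 7p + (-1)(1−p) = 8p − 1.
Setting these equal: −9p + 5 = 8p − 1 ⇒ −17p = -6 ⇒ p = 6/17, and the value is (-9)·(6/17) + 5 = 31/17.
For the column player: with q = P(Left), equating A's and B's payoffs gives −11q + 7 = 6q − 1 ⇒ q = 8/17.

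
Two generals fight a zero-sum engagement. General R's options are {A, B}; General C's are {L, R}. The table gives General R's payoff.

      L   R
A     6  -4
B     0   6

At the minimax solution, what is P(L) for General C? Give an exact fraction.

5/8

Row minima: A → -4, B → 0; maximin = 0.
Column maxima: L → 6, R → 6; minimax = 6.
0 ≠ 6, so there is no saddle point; optimal play is mixed.
Let General R play A with probability p. Expected payoff against L: 6p + 0(1−p) = 6p; against R: (-4)p + 6(1−p) = −10p + 6.
Setting these equal: 6p = −10p + 6 ⇒ 16p = 6 ⇒ p = 3/8, and the value is (6)·(3/8) = 9/4.
For General C: with q = P(L), equating A's and B's payoffs gives 10q − 4 = −6q + 6 ⇒ q = 5/8.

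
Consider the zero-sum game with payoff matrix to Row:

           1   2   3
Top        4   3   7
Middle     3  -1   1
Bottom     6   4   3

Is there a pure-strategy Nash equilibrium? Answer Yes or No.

Row minima: Top → 3, Middle → -1, Bottom → 3; maximin = 3.
Column maxima: 1 → 6, 2 → 4, 3 → 7; minimax = 4.
3 ≠ 4, so no pure-strategy equilibrium exists.

No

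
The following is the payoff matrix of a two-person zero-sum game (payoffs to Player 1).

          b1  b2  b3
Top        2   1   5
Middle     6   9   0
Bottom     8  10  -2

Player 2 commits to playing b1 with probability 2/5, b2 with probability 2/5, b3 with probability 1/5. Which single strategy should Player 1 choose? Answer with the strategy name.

Bottom

Expected payoff of Top: (2/5)·2 + (2/5)·1 + (1/5)·5 = 11/5.
Expected payoff of Middle: (2/5)·6 + (2/5)·9 + (1/5)·0 = 6.
Expected payoff of Bottom: (2/5)·8 + (2/5)·10 + (1/5)·(-2) = 34/5.
The largest is 34/5, so Player 1's best response is Bottom.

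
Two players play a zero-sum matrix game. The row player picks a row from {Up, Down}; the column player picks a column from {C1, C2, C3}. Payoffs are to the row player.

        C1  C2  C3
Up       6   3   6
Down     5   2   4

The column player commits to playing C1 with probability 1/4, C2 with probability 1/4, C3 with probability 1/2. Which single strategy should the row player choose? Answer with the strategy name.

Expected payoff of Up: (1/4)·6 + (1/4)·3 + (1/2)·6 = 21/4.
Expected payoff of Down: (1/4)·5 + (1/4)·2 + (1/2)·4 = 15/4.
The largest is 21/4, so the row player's best response is Up.

Up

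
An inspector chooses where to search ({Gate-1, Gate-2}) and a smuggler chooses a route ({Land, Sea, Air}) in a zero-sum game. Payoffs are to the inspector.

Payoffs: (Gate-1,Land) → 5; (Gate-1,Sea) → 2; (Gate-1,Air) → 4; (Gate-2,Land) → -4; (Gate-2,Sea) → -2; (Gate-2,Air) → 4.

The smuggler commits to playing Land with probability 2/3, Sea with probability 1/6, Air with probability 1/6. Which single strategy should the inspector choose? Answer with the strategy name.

Expected payoff of Gate-1: (2/3)·5 + (1/6)·2 + (1/6)·4 = 13/3.
Expected payoff of Gate-2: (2/3)·(-4) + (1/6)·(-2) + (1/6)·4 = -7/3.
The largest is 13/3, so the inspector's best response is Gate-1.

Gate-1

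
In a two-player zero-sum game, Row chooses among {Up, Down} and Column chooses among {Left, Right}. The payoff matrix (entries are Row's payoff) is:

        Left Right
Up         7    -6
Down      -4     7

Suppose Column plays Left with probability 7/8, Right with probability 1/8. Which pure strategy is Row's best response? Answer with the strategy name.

Expected payoff of Up: (7/8)·7 + (1/8)·(-6) = 43/8.
Expected payoff of Down: (7/8)·(-4) + (1/8)·7 = -21/8.
The largest is 43/8, so Row's best response is Up.

Up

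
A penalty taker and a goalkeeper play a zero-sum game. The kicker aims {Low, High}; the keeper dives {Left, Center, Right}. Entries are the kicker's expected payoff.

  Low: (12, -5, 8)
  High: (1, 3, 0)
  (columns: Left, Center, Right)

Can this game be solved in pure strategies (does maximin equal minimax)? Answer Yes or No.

Row minima: Low → -5, High → 0; maximin = 0.
Column maxima: Left → 12, Center → 3, Right → 8; minimax = 3.
0 ≠ 3, so no pure-strategy equilibrium exists.

No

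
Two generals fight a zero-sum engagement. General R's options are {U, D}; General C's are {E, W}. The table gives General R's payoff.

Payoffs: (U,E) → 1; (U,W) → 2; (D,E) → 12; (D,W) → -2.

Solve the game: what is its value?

26/15

Row minima: U → 1, D → -2; maximin = 1.
Column maxima: E → 12, W → 2; minimax = 2.
1 ≠ 2, so there is no saddle point; optimal play is mixed.
Let General R play U with probability p. Expected payoff against E: 1p + 12(1−p) = −11p + 12; against W: 2p + (-2)(1−p) = 4p − 2.
Setting these equal: −11p + 12 = 4p − 2 ⇒ −15p = -14 ⇒ p = 14/15, and the value is (-11)·(14/15) + 12 = 26/15.
For General C: with q = P(E), equating U's and D's payoffs gives −q + 2 = 14q − 2 ⇒ q = 4/15.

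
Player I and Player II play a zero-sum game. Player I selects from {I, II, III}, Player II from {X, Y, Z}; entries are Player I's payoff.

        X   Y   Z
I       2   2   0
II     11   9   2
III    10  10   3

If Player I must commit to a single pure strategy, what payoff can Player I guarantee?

Row minima: I → 0, II → 2, III → 3.
The best of these is 3.

3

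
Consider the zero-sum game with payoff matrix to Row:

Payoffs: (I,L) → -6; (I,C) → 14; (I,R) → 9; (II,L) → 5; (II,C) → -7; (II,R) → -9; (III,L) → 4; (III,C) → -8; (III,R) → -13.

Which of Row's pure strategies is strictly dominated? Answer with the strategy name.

II gives a strictly higher payoff than III against every column: 5 > 4, -7 > -8, -9 > -13.
So III is strictly dominated and Row never plays it.

III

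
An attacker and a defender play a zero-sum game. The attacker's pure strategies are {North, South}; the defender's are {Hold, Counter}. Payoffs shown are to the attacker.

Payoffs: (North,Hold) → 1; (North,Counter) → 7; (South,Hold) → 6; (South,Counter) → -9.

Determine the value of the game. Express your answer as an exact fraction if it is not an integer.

17/7

Row minima: North → 1, South → -9; maximin = 1.
Column maxima: Hold → 6, Counter → 7; minimax = 6.
1 ≠ 6, so there is no saddle point; optimal play is mixed.
Let the attacker play North with probability p. Expected payoff against Hold: 1p + 6(1−p) = −5p + 6; against Counter: 7p + (-9)(1−p) = 16p − 9.
Setting these equal: −5p + 6 = 16p − 9 ⇒ −21p = -15 ⇒ p = 5/7, and the value is (-5)·(5/7) + 6 = 17/7.
For the defender: with q = P(Hold), equating North's and South's payoffs gives −6q + 7 = 15q − 9 ⇒ q = 16/21.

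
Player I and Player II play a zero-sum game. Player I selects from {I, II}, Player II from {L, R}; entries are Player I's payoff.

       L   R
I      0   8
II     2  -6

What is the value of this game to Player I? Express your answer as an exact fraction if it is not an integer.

1

Row minima: I → 0, II → -6; maximin = 0.
Column maxima: L → 2, R → 8; minimax = 2.
0 ≠ 2, so there is no saddle point; optimal play is mixed.
Let Player I play I with probability p. Expected payoff against L: 0p + 2(1−p) = −2p + 2; against R: 8p + (-6)(1−p) = 14p − 6.
Setting these equal: −2p + 2 = 14p − 6 ⇒ −16p = -8 ⇒ p = 1/2, and the value is (-2)·(1/2) + 2 = 1.
For Player II: with q = P(L), equating I's and II's payoffs gives −8q + 8 = 8q − 6 ⇒ q = 7/8.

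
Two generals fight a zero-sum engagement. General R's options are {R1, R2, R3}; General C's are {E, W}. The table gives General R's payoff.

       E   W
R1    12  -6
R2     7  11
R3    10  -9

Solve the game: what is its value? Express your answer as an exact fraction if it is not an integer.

87/11

Row minima: R1 → -6, R2 → 7, R3 → -9; maximin = 7.
Column maxima: E → 12, W → 11; minimax = 11.
7 ≠ 11, so there is no saddle point; optimal play is mixed.
R3 is strictly dominated by R1, so General R never plays it.
On the remaining 2×2 (R1, R2 vs E, W):
Let General R play R1 with probability p. Expected payoff against E: 12p + 7(1−p) = 5p + 7; against W: (-6)p + 11(1−p) = −17p + 11.
Setting these equal: 5p + 7 = −17p + 11 ⇒ 22p = 4 ⇒ p = 2/11, and the value is (5)·(2/11) + 7 = 87/11.
For General C: with q = P(E), equating R1's and R2's payoffs gives 18q − 6 = −4q + 11 ⇒ q = 17/22.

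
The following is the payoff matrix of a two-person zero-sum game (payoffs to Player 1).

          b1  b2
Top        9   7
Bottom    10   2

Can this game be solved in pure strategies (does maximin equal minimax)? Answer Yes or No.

Yes

Row minima: Top → 7, Bottom → 2; maximin = 7.
Column maxima: b1 → 10, b2 → 7; minimax = 7.
maximin = minimax = 7, so a saddle point exists.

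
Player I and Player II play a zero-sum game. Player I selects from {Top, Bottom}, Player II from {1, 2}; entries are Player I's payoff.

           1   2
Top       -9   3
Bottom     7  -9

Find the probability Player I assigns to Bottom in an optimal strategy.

Row minima: Top → -9, Bottom → -9; maximin = -9.
Column maxima: 1 → 7, 2 → 3; minimax = 3.
-9 ≠ 3, so there is no saddle point; optimal play is mixed.
Let Player I play Top with probability p. Expected payoff against 1: (-9)p + 7(1−p) = −16p + 7; against 2: 3p + (-9)(1−p) = 12p − 9.
Setting these equal: −16p + 7 = 12p − 9 ⇒ −28p = -16 ⇒ p = 4/7, and the value is (-16)·(4/7) + 7 = -15/7.
For Player II: with q = P(1), equating Top's and Bottom's payoffs gives −12q + 3 = 16q − 9 ⇒ q = 3/7.

3/7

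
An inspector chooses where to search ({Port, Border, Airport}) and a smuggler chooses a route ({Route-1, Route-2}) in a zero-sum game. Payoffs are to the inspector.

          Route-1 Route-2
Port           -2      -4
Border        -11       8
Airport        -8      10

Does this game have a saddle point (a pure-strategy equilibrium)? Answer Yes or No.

No

Row minima: Port → -4, Border → -11, Airport → -8; maximin = -4.
Column maxima: Route-1 → -2, Route-2 → 10; minimax = -2.
-4 ≠ -2, so no pure-strategy equilibrium exists.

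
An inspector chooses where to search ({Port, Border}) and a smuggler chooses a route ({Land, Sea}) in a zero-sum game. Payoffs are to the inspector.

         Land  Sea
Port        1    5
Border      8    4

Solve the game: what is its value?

9/2

Row minima: Port → 1, Border → 4; maximin = 4.
Column maxima: Land → 8, Sea → 5; minimax = 5.
4 ≠ 5, so there is no saddle point; optimal play is mixed.
Let the inspector play Port with probability p. Expected payoff against Land: 1p + 8(1−p) = −7p + 8; against Sea: 5p + 4(1−p) = p + 4.
Setting these equal: −7p + 8 = p + 4 ⇒ −8p = -4 ⇒ p = 1/2, and the value is (-7)·(1/2) + 8 = 9/2.
For the smuggler: with q = P(Land), equating Port's and Border's payoffs gives −4q + 5 = 4q + 4 ⇒ q = 1/8.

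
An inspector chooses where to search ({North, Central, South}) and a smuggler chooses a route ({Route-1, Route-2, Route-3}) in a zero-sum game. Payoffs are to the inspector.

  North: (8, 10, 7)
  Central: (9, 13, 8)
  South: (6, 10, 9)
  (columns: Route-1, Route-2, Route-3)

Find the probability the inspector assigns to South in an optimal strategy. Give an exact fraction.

1/4

Row minima: North → 7, Central → 8, South → 6; maximin = 8.
Column maxima: Route-1 → 9, Route-2 → 13, Route-3 → 9; minimax = 9.
8 ≠ 9, so there is no saddle point; optimal play is mixed.
North is strictly dominated by Central, so the inspector never plays it.
Route-2 is strictly dominated by Route-1 (it gives the inspector strictly more in every row), so the smuggler never plays it.
On the remaining 2×2 (Central, South vs Route-1, Route-3):
Let the inspector play Central with probability p. Expected payoff against Route-1: 9p + 6(1−p) = 3p + 6; against Route-3: 8p + 9(1−p) = −p + 9.
Setting these equal: 3p + 6 = −p + 9 ⇒ 4p = 3 ⇒ p = 3/4, and the value is (3)·(3/4) + 6 = 33/4.
For the smuggler: with q = P(Route-1), equating Central's and South's payoffs gives q + 8 = −3q + 9 ⇒ q = 1/4.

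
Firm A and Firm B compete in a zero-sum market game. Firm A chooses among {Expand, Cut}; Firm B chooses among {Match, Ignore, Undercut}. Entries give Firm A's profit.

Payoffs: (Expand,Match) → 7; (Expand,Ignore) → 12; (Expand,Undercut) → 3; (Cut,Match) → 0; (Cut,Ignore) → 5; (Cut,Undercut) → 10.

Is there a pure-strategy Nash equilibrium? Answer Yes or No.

No

Row minima: Expand → 3, Cut → 0; maximin = 3.
Column maxima: Match → 7, Ignore → 12, Undercut → 10; minimax = 7.
3 ≠ 7, so no pure-strategy equilibrium exists.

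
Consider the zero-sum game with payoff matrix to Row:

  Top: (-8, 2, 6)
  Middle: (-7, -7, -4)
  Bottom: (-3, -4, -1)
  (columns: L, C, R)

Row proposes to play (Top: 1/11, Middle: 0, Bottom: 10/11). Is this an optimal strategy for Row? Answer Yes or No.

Yes

Against L this mix gives (1/11)·(-8) + (10/11)·(-3) = -38/11.
Against C this mix gives (1/11)·2 + (10/11)·(-4) = -38/11.
Against R this mix gives (1/11)·6 + (10/11)·(-1) = -4/11.
All of Column's active replies (L, C) yield -38/11, and no column does worse for Row. The mix makes Column indifferent and guarantees -38/11, so it is optimal.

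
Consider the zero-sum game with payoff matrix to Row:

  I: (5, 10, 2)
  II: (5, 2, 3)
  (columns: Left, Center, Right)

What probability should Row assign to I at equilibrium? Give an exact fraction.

1/9

Row minima: I → 2, II → 2; maximin = 2.
Column maxima: Left → 5, Center → 10, Right → 3; minimax = 3.
2 ≠ 3, so there is no saddle point; optimal play is mixed.
Left is strictly dominated by Right (it gives Row strictly more in every row), so Column never plays it.
On the remaining 2×2 (I, II vs Center, Right):
Let Row play I with probability p. Expected payoff against Center: 10p + 2(1−p) = 8p + 2; against Right: 2p + 3(1−p) = −p + 3.
Setting these equal: 8p + 2 = −p + 3 ⇒ 9p = 1 ⇒ p = 1/9, and the value is (8)·(1/9) + 2 = 26/9.
For Column: with q = P(Center), equating I's and II's payoffs gives 8q + 2 = −q + 3 ⇒ q = 1/9.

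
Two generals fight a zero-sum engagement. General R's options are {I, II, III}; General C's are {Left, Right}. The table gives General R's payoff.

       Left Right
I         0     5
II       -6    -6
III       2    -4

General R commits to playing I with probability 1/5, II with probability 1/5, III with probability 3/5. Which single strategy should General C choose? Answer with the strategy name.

If General C plays Left, General R's expected payoff is (1/5)·0 + (1/5)·(-6) + (3/5)·2 = 0.
If General C plays Right, General R's expected payoff is (1/5)·5 + (1/5)·(-6) + (3/5)·(-4) = -13/5.
General C minimizes General R's payoff; the smallest is -13/5, so the best response is Right.

Right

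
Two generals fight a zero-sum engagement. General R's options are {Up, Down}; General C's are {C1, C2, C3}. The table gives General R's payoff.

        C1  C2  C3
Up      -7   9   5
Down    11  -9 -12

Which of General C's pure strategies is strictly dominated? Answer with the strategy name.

C3 holds General R's payoff strictly below C2 in every row: 5 < 9, -12 < -9.
So C2 is strictly dominated for General C.

C2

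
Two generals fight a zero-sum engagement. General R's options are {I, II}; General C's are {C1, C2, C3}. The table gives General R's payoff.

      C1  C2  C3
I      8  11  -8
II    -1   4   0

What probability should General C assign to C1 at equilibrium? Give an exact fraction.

Row minima: I → -8, II → -1; maximin = -1.
Column maxima: C1 → 8, C2 → 11, C3 → 0; minimax = 0.
-1 ≠ 0, so there is no saddle point; optimal play is mixed.
C2 is strictly dominated by C1 (it gives General R strictly more in every row), so General C never plays it.
On the remaining 2×2 (I, II vs C1, C3):
Let General R play I with probability p. Expected payoff against C1: 8p + (-1)(1−p) = 9p − 1; against C3: (-8)p + 0(1−p) = −8p.
Setting these equal: 9p − 1 = −8p ⇒ 17p = 1 ⇒ p = 1/17, and the value is (9)·(1/17) − 1 = -8/17.
For General C: with q = P(C1), equating I's and II's payoffs gives 16q − 8 = −q ⇒ q = 8/17.

8/17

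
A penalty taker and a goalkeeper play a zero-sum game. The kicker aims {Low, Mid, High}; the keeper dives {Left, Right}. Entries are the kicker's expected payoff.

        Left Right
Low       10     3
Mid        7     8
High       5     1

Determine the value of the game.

Row minima: Low → 3, Mid → 7, High → 1; maximin = 7.
Column maxima: Left → 10, Right → 8; minimax = 8.
7 ≠ 8, so there is no saddle point; optimal play is mixed.
High is strictly dominated by Low, so the kicker never plays it.
On the remaining 2×2 (Low, Mid vs Left, Right):
Let the kicker play Low with probability p. Expected payoff against Left: 10p + 7(1−p) = 3p + 7; against Right: 3p + 8(1−p) = −5p + 8.
Setting these equal: 3p + 7 = −5p + 8 ⇒ 8p = 1 ⇒ p = 1/8, and the value is (3)·(1/8) + 7 = 59/8.
For the keeper: with q = P(Left), equating Low's and Mid's payoffs gives 7q + 3 = −q + 8 ⇒ q = 5/8.

59/8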